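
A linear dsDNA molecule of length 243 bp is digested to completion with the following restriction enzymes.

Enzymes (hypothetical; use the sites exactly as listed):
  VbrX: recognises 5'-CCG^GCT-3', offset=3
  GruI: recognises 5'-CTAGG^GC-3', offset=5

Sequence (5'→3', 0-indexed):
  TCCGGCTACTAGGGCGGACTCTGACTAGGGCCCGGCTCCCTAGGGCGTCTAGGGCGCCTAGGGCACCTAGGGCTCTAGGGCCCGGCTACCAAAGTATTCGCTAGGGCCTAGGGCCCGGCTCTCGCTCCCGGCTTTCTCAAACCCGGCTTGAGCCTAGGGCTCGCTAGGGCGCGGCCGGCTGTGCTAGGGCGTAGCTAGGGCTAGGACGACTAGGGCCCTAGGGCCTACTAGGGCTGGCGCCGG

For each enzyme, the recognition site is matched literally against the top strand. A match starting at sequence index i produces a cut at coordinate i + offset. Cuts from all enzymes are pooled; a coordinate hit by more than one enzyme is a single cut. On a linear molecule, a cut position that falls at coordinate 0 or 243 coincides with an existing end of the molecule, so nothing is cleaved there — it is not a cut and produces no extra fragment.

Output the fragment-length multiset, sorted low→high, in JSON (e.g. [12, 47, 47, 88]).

[4,5,5,5,7,8,8,9,9,9,9,9,10,10,10,11,11,11,13,13,15,15,16,21]

Site scan:
  VbrX (CCGGCT, off=3): starts [1, 31, 81, 114, 127, 142, 174] → cuts [4, 34, 84, 117, 130, 145, 177]
  GruI (CTAGGGC, off=5): starts [8, 24, 39, 48, 57, 66, 74, 100, 107, 153, 163, 183, 194, 209, 217, 227] → cuts [13, 29, 44, 53, 62, 71, 79, 105, 112, 158, 168, 188, 199, 214, 222, 232]

All cut coordinates (distinct, sorted): [4, 13, 29, 34, 44, 53, 62, 71, 79, 84, 105, 112, 117, 130, 145, 158, 168, 177, 188, 199, 214, 222, 232]

Fragment lengths:
  [0,4): 4 bp
  [4,13): 9 bp
  [13,29): 16 bp
  [29,34): 5 bp
  [34,44): 10 bp
  [44,53): 9 bp
  [53,62): 9 bp
  [62,71): 9 bp
  [71,79): 8 bp
  [79,84): 5 bp
  [84,105): 21 bp
  [105,112): 7 bp
  [112,117): 5 bp
  [117,130): 13 bp
  [130,145): 15 bp
  [145,158): 13 bp
  [158,168): 10 bp
  [168,177): 9 bp
  [177,188): 11 bp
  [188,199): 11 bp
  [199,214): 15 bp
  [214,222): 8 bp
  [222,232): 10 bp
  [232,243): 11 bp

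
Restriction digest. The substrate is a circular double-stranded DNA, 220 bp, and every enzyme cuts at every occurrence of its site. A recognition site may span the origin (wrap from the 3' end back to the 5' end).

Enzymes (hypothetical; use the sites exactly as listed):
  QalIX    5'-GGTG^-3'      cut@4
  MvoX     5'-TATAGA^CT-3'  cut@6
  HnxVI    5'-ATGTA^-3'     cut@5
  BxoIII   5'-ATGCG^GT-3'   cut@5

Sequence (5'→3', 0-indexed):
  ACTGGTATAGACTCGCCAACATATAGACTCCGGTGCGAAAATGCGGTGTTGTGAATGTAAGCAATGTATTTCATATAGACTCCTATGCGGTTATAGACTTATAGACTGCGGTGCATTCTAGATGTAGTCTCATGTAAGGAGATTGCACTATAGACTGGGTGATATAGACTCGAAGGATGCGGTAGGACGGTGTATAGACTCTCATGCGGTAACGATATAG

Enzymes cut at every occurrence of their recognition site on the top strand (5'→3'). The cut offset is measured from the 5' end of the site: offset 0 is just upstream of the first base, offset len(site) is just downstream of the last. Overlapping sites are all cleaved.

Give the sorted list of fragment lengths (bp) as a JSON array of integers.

[3,6,7,7,8,8,8,8,9,10,10,10,10,10,11,11,11,13,13,13,16,18]

Site scan:
  QalIX GGTG/4: at [31, 44, 109, 157, 188] ⇒ [35, 48, 113, 161, 192]
  MvoX TATAGACT/6: at [5, 21, 73, 91, 99, 148, 162, 192, 215] ⇒ [1, 11, 27, 79, 97, 105, 154, 168, 198]
  HnxVI ATGTA/5: at [54, 63, 121, 131] ⇒ [59, 68, 126, 136]
  BxoIII ATGCGGT/5: at [40, 84, 176, 203] ⇒ [45, 89, 181, 208]

All cut coordinates (distinct, sorted): [1, 11, 27, 35, 45, 48, 59, 68, 79, 89, 97, 105, 113, 126, 136, 154, 161, 168, 181, 192, 198, 208]

Fragment lengths:
  1→11: 10 bp
  11→27: 16 bp
  27→35: 8 bp
  35→45: 10 bp
  45→48: 3 bp
  48→59: 11 bp
  59→68: 9 bp
  68→79: 11 bp
  79→89: 10 bp
  89→97: 8 bp
  97→105: 8 bp
  105→113: 8 bp
  113→126: 13 bp
  126→136: 10 bp
  136→154: 18 bp
  154→161: 7 bp
  161→168: 7 bp
  168→181: 13 bp
  181→192: 11 bp
  192→198: 6 bp
  198→208: 10 bp
  208→1 (wrap): 220-208+1 = 13 bp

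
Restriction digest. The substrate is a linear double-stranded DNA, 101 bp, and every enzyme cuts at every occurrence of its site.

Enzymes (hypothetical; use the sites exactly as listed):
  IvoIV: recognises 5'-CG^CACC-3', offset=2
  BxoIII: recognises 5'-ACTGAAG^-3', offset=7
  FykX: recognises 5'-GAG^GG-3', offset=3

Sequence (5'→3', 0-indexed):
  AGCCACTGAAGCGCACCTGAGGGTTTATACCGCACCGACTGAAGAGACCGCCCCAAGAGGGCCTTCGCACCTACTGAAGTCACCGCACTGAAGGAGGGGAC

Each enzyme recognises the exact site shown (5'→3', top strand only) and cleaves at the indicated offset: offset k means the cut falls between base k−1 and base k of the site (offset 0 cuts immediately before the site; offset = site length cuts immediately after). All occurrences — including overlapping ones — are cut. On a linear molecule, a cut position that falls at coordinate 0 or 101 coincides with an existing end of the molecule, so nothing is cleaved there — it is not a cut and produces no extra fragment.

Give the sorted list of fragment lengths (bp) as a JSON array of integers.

[2,3,5,8,8,11,11,12,12,14,15]

Per-enzyme occurrences:
  IvoIV (CGCACC, off=2): starts [11, 30, 65] → cuts [13, 32, 67]
  BxoIII (ACTGAAG, off=7): starts [4, 37, 72, 86] → cuts [11, 44, 79, 93]
  FykX (GAGGG, off=3): starts [18, 56, 93] → cuts [21, 59, 96]

Pooled cuts: [11, 13, 21, 32, 44, 59, 67, 79, 93, 96]

Fragments:
  [0,11): 11 bp
  [11,13): 2 bp
  [13,21): 8 bp
  [21,32): 11 bp
  [32,44): 12 bp
  [44,59): 15 bp
  [59,67): 8 bp
  [67,79): 12 bp
  [79,93): 14 bp
  [93,96): 3 bp
  [96,101): 5 bp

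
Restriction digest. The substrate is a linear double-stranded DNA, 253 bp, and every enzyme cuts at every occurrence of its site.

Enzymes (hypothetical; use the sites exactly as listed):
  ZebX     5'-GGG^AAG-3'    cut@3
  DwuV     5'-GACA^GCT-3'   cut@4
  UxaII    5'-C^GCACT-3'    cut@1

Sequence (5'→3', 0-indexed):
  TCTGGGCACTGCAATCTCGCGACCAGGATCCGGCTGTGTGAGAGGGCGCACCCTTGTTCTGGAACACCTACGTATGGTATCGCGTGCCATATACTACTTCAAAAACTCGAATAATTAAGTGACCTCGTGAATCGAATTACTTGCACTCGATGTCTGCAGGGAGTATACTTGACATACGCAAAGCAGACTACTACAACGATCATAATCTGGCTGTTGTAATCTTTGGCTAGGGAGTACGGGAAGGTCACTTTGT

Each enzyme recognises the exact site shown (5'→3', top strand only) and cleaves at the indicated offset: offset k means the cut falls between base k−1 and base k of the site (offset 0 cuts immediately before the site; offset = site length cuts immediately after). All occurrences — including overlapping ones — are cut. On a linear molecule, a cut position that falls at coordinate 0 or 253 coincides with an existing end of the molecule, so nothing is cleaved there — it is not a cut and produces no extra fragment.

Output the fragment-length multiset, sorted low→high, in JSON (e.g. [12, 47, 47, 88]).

Scan for sites:
  ZebX GGGAAG/3: at [237] ⇒ [240]
  DwuV (GACAGCT, off=4): no sites
  UxaII (CGCACT, off=1): no sites

All cut coordinates (distinct, sorted): [240]

Fragment lengths:
  [0,240): 240 bp
  [240,253): 13 bp

[13,240]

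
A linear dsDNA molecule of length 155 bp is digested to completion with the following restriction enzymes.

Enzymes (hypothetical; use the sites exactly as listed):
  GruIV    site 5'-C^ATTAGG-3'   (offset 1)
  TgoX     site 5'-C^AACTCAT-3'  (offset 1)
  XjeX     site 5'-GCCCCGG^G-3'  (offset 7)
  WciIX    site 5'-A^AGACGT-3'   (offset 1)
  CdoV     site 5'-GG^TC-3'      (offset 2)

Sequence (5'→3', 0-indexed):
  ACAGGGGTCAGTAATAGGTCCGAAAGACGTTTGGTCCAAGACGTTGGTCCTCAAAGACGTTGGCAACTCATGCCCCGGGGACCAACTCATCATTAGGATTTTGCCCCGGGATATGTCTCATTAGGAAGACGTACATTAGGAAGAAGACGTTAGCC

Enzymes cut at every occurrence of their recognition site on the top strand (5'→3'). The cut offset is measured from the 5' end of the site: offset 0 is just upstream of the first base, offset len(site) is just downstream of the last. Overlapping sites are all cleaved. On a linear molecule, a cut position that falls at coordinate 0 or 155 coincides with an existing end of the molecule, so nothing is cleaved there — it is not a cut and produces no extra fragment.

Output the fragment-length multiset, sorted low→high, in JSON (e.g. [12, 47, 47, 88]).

Per-enzyme occurrences:
  GruIV CATTAGG/1: at [90, 118, 133] ⇒ [91, 119, 134]
  TgoX CAACTCAT/1: at [63, 82] ⇒ [64, 83]
  XjeX GCCCCGGG/7: at [71, 102] ⇒ [78, 109]
  WciIX AAGACGT/1: at [23, 37, 53, 125, 143] ⇒ [24, 38, 54, 126, 144]
  CdoV GGTC/2: at [5, 16, 32, 45] ⇒ [7, 18, 34, 47]

All cut coordinates (distinct, sorted): [7, 18, 24, 34, 38, 47, 54, 64, 78, 83, 91, 109, 119, 126, 134, 144]

Fragments:
  [0,7): 7 bp
  [7,18): 11 bp
  [18,24): 6 bp
  [24,34): 10 bp
  [34,38): 4 bp
  [38,47): 9 bp
  [47,54): 7 bp
  [54,64): 10 bp
  [64,78): 14 bp
  [78,83): 5 bp
  [83,91): 8 bp
  [91,109): 18 bp
  [109,119): 10 bp
  [119,126): 7 bp
  [126,134): 8 bp
  [134,144): 10 bp
  [144,155): 11 bp

[4,5,6,7,7,7,8,8,9,10,10,10,10,11,11,14,18]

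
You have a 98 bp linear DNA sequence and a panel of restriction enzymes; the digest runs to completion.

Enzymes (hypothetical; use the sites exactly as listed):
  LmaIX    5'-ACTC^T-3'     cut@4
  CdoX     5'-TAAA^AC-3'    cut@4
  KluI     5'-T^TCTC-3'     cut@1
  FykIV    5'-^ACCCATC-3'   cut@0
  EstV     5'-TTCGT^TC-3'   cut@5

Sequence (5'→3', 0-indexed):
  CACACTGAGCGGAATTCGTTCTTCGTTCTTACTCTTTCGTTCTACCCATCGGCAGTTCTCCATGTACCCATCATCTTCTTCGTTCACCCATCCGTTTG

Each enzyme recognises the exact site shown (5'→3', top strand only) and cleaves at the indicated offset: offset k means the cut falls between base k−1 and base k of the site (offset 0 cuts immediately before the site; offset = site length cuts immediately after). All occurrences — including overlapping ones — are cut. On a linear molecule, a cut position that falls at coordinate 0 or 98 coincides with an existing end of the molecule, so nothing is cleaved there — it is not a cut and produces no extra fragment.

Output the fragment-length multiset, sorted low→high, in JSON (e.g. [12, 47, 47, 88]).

[2,3,6,7,8,9,13,13,18,19]

Scan for sites:
  LmaIX (ACTCT, off=4): starts [30] → cuts [34]
  CdoX (TAAAAC, off=4): no sites
  KluI (TTCTC, off=1): starts [55] → cuts [56]
  FykIV (ACCCATC, off=0): starts [43, 65, 85] → cuts [43, 65, 85]
  EstV (TTCGTTC, off=5): starts [14, 21, 35, 78] → cuts [19, 26, 40, 83]

All cut coordinates (distinct, sorted): [19, 26, 34, 40, 43, 56, 65, 83, 85]

Fragments:
  [0,19): 19 bp
  [19,26): 7 bp
  [26,34): 8 bp
  [34,40): 6 bp
  [40,43): 3 bp
  [43,56): 13 bp
  [56,65): 9 bp
  [65,83): 18 bp
  [83,85): 2 bp
  [85,98): 13 bp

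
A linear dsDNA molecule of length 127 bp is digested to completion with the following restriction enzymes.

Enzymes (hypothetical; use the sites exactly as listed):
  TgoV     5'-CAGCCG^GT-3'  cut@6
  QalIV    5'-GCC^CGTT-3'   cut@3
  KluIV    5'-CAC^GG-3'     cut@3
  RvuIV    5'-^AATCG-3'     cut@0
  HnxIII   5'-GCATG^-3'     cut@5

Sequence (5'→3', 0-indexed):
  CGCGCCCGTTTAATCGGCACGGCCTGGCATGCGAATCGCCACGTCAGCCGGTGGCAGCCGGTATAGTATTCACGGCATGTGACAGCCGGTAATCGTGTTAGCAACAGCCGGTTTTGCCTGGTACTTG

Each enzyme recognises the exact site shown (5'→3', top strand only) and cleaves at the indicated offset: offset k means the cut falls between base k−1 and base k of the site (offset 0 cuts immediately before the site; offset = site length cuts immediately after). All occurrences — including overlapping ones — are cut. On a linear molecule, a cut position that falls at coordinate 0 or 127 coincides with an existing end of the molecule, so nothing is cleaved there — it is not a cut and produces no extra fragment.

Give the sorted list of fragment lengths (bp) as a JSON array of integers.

Site scan:
  TgoV CAGCCGGT/6: at [44, 54, 82, 104] ⇒ [50, 60, 88, 110]
  QalIV GCCCGTT/3: at [3] ⇒ [6]
  KluIV CACGG/3: at [17, 70] ⇒ [20, 73]
  RvuIV AATCG/0: at [11, 33, 90] ⇒ [11, 33, 90]
  HnxIII GCATG/5: at [26, 74] ⇒ [31, 79]

All cut coordinates (distinct, sorted): [6, 11, 20, 31, 33, 50, 60, 73, 79, 88, 90, 110]

Fragment lengths:
  [0,6): 6 bp
  [6,11): 5 bp
  [11,20): 9 bp
  [20,31): 11 bp
  [31,33): 2 bp
  [33,50): 17 bp
  [50,60): 10 bp
  [60,73): 13 bp
  [73,79): 6 bp
  [79,88): 9 bp
  [88,90): 2 bp
  [90,110): 20 bp
  [110,127): 17 bp

[2,2,5,6,6,9,9,10,11,13,17,17,20]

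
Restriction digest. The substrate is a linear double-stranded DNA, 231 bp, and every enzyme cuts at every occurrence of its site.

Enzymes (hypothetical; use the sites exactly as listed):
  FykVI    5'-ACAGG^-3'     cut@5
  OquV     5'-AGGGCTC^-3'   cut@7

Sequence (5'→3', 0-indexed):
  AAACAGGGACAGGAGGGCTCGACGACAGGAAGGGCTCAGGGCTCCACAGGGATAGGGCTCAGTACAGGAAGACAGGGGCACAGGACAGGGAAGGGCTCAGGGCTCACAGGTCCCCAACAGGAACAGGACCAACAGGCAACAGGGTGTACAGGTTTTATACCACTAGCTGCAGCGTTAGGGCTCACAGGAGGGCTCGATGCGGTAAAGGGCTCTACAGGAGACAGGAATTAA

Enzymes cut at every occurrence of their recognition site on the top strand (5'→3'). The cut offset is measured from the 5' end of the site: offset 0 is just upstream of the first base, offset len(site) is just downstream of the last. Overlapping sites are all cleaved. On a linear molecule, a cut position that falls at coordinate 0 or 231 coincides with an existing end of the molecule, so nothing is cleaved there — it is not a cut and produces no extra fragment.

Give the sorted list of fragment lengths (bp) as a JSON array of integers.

[5,5,5,6,6,6,6,6,7,7,7,7,7,7,7,8,8,8,8,9,9,9,9,10,11,17,31]

Scan for sites:
  FykVI (ACAGG, off=5): starts [2, 8, 24, 45, 63, 71, 79, 84, 105, 116, 122, 131, 138, 147, 183, 213, 220] → cuts [7, 13, 29, 50, 68, 76, 84, 89, 110, 121, 127, 136, 143, 152, 188, 218, 225]
  OquV (AGGGCTC, off=7): starts [13, 30, 37, 53, 91, 98, 176, 188, 205] → cuts [20, 37, 44, 60, 98, 105, 183, 195, 212]

Pooled cuts: [7, 13, 20, 29, 37, 44, 50, 60, 68, 76, 84, 89, 98, 105, 110, 121, 127, 136, 143, 152, 183, 188, 195, 212, 218, 225]

Fragments:
  [0,7): 7 bp
  [7,13): 6 bp
  [13,20): 7 bp
  [20,29): 9 bp
  [29,37): 8 bp
  [37,44): 7 bp
  [44,50): 6 bp
  [50,60): 10 bp
  [60,68): 8 bp
  [68,76): 8 bp
  [76,84): 8 bp
  [84,89): 5 bp
  [89,98): 9 bp
  [98,105): 7 bp
  [105,110): 5 bp
  [110,121): 11 bp
  [121,127): 6 bp
  [127,136): 9 bp
  [136,143): 7 bp
  [143,152): 9 bp
  [152,183): 31 bp
  [183,188): 5 bp
  [188,195): 7 bp
  [195,212): 17 bp
  [212,218): 6 bp
  [218,225): 7 bp
  [225,231): 6 bp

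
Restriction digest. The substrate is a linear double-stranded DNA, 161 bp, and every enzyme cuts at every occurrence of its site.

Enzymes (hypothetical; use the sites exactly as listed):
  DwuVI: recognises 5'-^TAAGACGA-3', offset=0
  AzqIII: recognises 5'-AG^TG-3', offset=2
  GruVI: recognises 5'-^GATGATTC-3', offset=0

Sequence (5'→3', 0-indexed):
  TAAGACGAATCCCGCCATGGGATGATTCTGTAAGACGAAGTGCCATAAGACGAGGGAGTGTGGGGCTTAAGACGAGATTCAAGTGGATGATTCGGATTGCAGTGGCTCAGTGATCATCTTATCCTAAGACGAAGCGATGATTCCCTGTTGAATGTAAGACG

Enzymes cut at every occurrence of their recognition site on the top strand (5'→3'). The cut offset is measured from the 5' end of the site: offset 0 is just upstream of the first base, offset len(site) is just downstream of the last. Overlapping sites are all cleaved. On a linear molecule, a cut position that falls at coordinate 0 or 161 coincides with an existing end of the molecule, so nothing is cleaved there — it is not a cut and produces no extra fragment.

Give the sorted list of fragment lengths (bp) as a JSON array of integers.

Per-enzyme occurrences:
  DwuVI TAAGACGA/0: at [0, 30, 45, 67, 124] ⇒ [30, 45, 67, 124] (position 0 is a terminus of the linear molecule — no cut)
  AzqIII AGTG/2: at [38, 56, 81, 100, 108] ⇒ [40, 58, 83, 102, 110]
  GruVI GATGATTC/0: at [20, 85, 135] ⇒ [20, 85, 135]

Pooled cuts: [20, 30, 40, 45, 58, 67, 83, 85, 102, 110, 124, 135]

Fragment lengths:
  [0,20): 20 bp
  [20,30): 10 bp
  [30,40): 10 bp
  [40,45): 5 bp
  [45,58): 13 bp
  [58,67): 9 bp
  [67,83): 16 bp
  [83,85): 2 bp
  [85,102): 17 bp
  [102,110): 8 bp
  [110,124): 14 bp
  [124,135): 11 bp
  [135,161): 26 bp

[2,5,8,9,10,10,11,13,14,16,17,20,26]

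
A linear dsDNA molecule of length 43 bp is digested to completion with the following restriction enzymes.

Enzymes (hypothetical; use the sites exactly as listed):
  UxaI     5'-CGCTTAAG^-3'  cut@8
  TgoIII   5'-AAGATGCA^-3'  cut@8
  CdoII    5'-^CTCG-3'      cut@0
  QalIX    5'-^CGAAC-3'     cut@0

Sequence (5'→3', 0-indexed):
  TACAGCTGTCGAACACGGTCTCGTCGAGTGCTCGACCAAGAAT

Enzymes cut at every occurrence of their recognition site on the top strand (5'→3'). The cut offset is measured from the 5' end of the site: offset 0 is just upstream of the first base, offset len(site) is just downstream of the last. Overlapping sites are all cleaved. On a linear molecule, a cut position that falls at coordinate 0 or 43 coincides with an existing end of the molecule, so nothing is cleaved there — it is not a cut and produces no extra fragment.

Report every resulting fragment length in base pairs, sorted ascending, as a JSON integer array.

Site scan:
  UxaI (CGCTTAAG, off=8): no sites
  TgoIII (AAGATGCA, off=8): no sites
  CdoII (CTCG, off=0): starts [19, 30] → cuts [19, 30]
  QalIX (CGAAC, off=0): starts [9] → cuts [9]

All cut coordinates (distinct, sorted): [9, 19, 30]

Fragment lengths:
  [0,9): 9 bp
  [9,19): 10 bp
  [19,30): 11 bp
  [30,43): 13 bp

[9,10,11,13]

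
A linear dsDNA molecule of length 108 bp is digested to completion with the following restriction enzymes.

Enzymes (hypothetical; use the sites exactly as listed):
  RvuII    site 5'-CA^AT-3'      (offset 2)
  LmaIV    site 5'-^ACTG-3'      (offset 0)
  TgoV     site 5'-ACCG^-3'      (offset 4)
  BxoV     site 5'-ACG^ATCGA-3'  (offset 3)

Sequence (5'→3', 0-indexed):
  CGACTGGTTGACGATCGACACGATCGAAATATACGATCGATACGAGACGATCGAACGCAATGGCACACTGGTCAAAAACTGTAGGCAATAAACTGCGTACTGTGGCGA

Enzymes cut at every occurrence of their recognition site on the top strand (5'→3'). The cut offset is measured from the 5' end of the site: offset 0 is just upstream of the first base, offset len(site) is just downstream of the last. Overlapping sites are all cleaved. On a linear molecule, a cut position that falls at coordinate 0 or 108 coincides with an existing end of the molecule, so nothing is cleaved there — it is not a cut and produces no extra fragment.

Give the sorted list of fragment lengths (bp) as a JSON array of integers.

[2,4,7,7,9,10,10,10,11,11,13,14]

Per-enzyme occurrences:
  RvuII (CAAT, off=2): starts [57, 85] → cuts [59, 87]
  LmaIV (ACTG, off=0): starts [2, 66, 77, 91, 98] → cuts [2, 66, 77, 91, 98]
  TgoV (ACCG, off=4): no sites
  BxoV (ACGATCGA, off=3): starts [10, 19, 32, 46] → cuts [13, 22, 35, 49]

All cut coordinates (distinct, sorted): [2, 13, 22, 35, 49, 59, 66, 77, 87, 91, 98]

Fragments:
  [0,2): 2 bp
  [2,13): 11 bp
  [13,22): 9 bp
  [22,35): 13 bp
  [35,49): 14 bp
  [49,59): 10 bp
  [59,66): 7 bp
  [66,77): 11 bp
  [77,87): 10 bp
  [87,91): 4 bp
  [91,98): 7 bp
  [98,108): 10 bp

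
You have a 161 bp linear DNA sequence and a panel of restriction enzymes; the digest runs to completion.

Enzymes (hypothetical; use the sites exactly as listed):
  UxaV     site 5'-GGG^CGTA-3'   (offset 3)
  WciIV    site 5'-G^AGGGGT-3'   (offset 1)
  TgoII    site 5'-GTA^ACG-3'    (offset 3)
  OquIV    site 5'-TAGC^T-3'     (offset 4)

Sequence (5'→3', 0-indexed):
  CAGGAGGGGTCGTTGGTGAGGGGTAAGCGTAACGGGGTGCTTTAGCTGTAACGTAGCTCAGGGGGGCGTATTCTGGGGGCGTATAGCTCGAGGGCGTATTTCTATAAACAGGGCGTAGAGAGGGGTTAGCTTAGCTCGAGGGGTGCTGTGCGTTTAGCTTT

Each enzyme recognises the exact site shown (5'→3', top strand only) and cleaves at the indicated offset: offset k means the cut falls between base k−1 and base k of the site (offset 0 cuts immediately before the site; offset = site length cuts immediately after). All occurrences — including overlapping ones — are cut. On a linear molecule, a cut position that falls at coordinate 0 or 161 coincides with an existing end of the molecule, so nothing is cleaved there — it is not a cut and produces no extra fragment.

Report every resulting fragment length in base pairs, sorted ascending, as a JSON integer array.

[3,3,4,4,5,7,7,7,8,9,10,13,13,14,15,19,20]

Per-enzyme occurrences:
  UxaV (GGGCGTA, off=3): starts [63, 76, 91, 110] → cuts [66, 79, 94, 113]
  WciIV (GAGGGGT, off=1): starts [3, 17, 119, 137] → cuts [4, 18, 120, 138]
  TgoII (GTAACG, off=3): starts [28, 47] → cuts [31, 50]
  OquIV (TAGCT, off=4): starts [42, 53, 83, 126, 131, 154] → cuts [46, 57, 87, 130, 135, 158]

Pooled cuts: [4, 18, 31, 46, 50, 57, 66, 79, 87, 94, 113, 120, 130, 135, 138, 158]

Fragment lengths:
  [0,4): 4 bp
  [4,18): 14 bp
  [18,31): 13 bp
  [31,46): 15 bp
  [46,50): 4 bp
  [50,57): 7 bp
  [57,66): 9 bp
  [66,79): 13 bp
  [79,87): 8 bp
  [87,94): 7 bp
  [94,113): 19 bp
  [113,120): 7 bp
  [120,130): 10 bp
  [130,135): 5 bp
  [135,138): 3 bp
  [138,158): 20 bp
  [158,161): 3 bp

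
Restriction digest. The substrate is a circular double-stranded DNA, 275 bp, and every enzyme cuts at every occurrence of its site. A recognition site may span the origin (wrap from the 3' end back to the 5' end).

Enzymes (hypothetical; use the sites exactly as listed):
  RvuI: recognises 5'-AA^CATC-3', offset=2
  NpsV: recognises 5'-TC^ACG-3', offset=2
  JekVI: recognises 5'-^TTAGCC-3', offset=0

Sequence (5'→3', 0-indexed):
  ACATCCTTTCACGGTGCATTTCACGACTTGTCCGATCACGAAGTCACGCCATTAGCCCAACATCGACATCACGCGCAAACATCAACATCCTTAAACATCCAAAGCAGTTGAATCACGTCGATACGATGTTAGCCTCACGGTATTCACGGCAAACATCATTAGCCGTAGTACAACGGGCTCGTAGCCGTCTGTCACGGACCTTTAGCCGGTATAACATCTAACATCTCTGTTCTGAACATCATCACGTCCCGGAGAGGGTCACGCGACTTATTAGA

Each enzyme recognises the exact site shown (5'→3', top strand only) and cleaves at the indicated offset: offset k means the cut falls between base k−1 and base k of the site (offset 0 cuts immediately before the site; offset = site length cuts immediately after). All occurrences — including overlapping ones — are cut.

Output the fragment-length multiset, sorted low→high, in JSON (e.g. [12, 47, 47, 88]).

Per-enzyme occurrences:
  RvuI AACATC/2: at [58, 77, 83, 93, 151, 212, 219, 234, 274] ⇒ [1, 60, 79, 85, 95, 153, 214, 221, 236]
  NpsV TCACG/2: at [8, 20, 35, 43, 68, 112, 134, 143, 191, 241, 258] ⇒ [10, 22, 37, 45, 70, 114, 136, 145, 193, 243, 260]
  JekVI TTAGCC/0: at [51, 128, 158, 201] ⇒ [51, 128, 158, 201]

All cut coordinates (distinct, sorted): [1, 10, 22, 37, 45, 51, 60, 70, 79, 85, 95, 114, 128, 136, 145, 153, 158, 193, 201, 214, 221, 236, 243, 260]

Fragment lengths:
  1→10: 9 bp
  10→22: 12 bp
  22→37: 15 bp
  37→45: 8 bp
  45→51: 6 bp
  51→60: 9 bp
  60→70: 10 bp
  70→79: 9 bp
  79→85: 6 bp
  85→95: 10 bp
  95→114: 19 bp
  114→128: 14 bp
  128→136: 8 bp
  136→145: 9 bp
  145→153: 8 bp
  153→158: 5 bp
  158→193: 35 bp
  193→201: 8 bp
  201→214: 13 bp
  214→221: 7 bp
  221→236: 15 bp
  236→243: 7 bp
  243→260: 17 bp
  260→1 (wrap): 275-260+1 = 16 bp

[5,6,6,7,7,8,8,8,8,9,9,9,9,10,10,12,13,14,15,15,16,17,19,35]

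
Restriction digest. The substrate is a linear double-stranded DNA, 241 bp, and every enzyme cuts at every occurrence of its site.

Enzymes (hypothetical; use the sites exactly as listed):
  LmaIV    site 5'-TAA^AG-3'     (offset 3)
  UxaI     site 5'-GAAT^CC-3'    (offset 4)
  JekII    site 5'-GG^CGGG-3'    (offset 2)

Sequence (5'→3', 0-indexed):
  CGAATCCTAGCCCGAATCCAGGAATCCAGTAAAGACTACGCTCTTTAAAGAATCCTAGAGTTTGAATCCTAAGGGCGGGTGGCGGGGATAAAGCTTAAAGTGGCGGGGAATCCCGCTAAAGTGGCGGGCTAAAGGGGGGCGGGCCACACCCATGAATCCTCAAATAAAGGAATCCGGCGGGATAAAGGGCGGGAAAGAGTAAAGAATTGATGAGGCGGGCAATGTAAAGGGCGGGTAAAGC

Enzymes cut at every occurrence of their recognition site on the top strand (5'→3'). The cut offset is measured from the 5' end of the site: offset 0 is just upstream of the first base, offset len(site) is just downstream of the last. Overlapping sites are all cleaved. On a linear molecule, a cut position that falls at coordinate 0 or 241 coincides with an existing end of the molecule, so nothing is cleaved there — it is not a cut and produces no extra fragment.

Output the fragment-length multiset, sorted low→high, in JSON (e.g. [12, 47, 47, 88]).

[3,4,4,4,5,5,5,5,6,7,7,7,7,7,8,8,8,8,8,8,9,10,12,12,13,13,14,16,18]

Site scan:
  LmaIV TAAAG/3: at [29, 45, 88, 95, 116, 129, 164, 182, 199, 224, 235] ⇒ [32, 48, 91, 98, 119, 132, 167, 185, 202, 227, 238]
  UxaI GAATCC/4: at [1, 13, 21, 49, 63, 107, 153, 169] ⇒ [5, 17, 25, 53, 67, 111, 157, 173]
  JekII GGCGGG/2: at [73, 80, 101, 122, 137, 175, 187, 213, 229] ⇒ [75, 82, 103, 124, 139, 177, 189, 215, 231]

Pooled cuts: [5, 17, 25, 32, 48, 53, 67, 75, 82, 91, 98, 103, 111, 119, 124, 132, 139, 157, 167, 173, 177, 185, 189, 202, 215, 227, 231, 238]

Fragment lengths:
  [0,5): 5 bp
  [5,17): 12 bp
  [17,25): 8 bp
  [25,32): 7 bp
  [32,48): 16 bp
  [48,53): 5 bp
  [53,67): 14 bp
  [67,75): 8 bp
  [75,82): 7 bp
  [82,91): 9 bp
  [91,98): 7 bp
  [98,103): 5 bp
  [103,111): 8 bp
  [111,119): 8 bp
  [119,124): 5 bp
  [124,132): 8 bp
  [132,139): 7 bp
  [139,157): 18 bp
  [157,167): 10 bp
  [167,173): 6 bp
  [173,177): 4 bp
  [177,185): 8 bp
  [185,189): 4 bp
  [189,202): 13 bp
  [202,215): 13 bp
  [215,227): 12 bp
  [227,231): 4 bp
  [231,238): 7 bp
  [238,241): 3 bp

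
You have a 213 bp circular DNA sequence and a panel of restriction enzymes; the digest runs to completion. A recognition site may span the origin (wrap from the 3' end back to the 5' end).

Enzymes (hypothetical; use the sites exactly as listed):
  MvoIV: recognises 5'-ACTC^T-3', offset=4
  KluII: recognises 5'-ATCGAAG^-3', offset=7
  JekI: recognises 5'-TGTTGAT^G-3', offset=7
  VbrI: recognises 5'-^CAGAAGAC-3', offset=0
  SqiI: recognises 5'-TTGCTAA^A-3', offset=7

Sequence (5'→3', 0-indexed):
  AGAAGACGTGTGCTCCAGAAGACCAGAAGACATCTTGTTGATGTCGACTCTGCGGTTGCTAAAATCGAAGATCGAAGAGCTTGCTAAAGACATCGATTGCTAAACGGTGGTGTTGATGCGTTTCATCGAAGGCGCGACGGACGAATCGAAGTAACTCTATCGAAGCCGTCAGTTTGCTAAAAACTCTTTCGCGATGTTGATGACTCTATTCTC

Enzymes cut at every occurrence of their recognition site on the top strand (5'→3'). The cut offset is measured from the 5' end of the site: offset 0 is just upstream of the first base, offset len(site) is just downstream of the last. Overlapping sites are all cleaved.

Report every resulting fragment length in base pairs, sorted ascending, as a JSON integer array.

[5,6,6,6,7,8,8,8,8,10,12,14,14,15,15,16,16,19,20]

Scan for sites:
  MvoIV (ACTCT, off=4): starts [46, 153, 182, 202] → cuts [50, 157, 186, 206]
  KluII (ATCGAAG, off=7): starts [63, 70, 124, 144, 158] → cuts [70, 77, 131, 151, 165]
  JekI (TGTTGATG, off=7): starts [35, 110, 194] → cuts [42, 117, 201]
  VbrI (CAGAAGAC, off=0): starts [15, 23, 212] → cuts [15, 23, 212]
  SqiI (TTGCTAAA, off=7): starts [55, 80, 96, 173] → cuts [62, 87, 103, 180]

Pooled cuts: [15, 23, 42, 50, 62, 70, 77, 87, 103, 117, 131, 151, 157, 165, 180, 186, 201, 206, 212]

Fragments:
  15→23: 8 bp
  23→42: 19 bp
  42→50: 8 bp
  50→62: 12 bp
  62→70: 8 bp
  70→77: 7 bp
  77→87: 10 bp
  87→103: 16 bp
  103→117: 14 bp
  117→131: 14 bp
  131→151: 20 bp
  151→157: 6 bp
  157→165: 8 bp
  165→180: 15 bp
  180→186: 6 bp
  186→201: 15 bp
  201→206: 5 bp
  206→212: 6 bp
  212→15 (wrap): 213-212+15 = 16 bp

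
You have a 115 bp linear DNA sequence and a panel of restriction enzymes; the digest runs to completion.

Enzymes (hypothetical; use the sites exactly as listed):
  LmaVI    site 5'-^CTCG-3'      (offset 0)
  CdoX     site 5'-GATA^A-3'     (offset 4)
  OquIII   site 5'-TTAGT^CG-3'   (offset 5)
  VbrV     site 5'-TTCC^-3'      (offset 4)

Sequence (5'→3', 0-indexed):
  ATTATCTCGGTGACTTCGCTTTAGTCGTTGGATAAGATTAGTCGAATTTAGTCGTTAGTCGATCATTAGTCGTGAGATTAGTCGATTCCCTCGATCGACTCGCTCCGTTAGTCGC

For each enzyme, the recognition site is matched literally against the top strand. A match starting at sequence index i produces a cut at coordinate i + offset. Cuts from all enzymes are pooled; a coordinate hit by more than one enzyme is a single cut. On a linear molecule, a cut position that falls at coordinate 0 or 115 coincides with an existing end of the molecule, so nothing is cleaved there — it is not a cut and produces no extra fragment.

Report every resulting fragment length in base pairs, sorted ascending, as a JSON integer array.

Site scan:
  LmaVI (CTCG, off=0): starts [5, 89, 98] → cuts [5, 89, 98]
  CdoX (GATAA, off=4): starts [30] → cuts [34]
  OquIII (TTAGTCG, off=5): starts [20, 37, 47, 54, 65, 77, 107] → cuts [25, 42, 52, 59, 70, 82, 112]
  VbrV (TTCC, off=4): starts [85] → cuts [89]

All cut coordinates (distinct, sorted): [5, 25, 34, 42, 52, 59, 70, 82, 89, 98, 112]

Fragment lengths:
  [0,5): 5 bp
  [5,25): 20 bp
  [25,34): 9 bp
  [34,42): 8 bp
  [42,52): 10 bp
  [52,59): 7 bp
  [59,70): 11 bp
  [70,82): 12 bp
  [82,89): 7 bp
  [89,98): 9 bp
  [98,112): 14 bp
  [112,115): 3 bp

[3,5,7,7,8,9,9,10,11,12,14,20]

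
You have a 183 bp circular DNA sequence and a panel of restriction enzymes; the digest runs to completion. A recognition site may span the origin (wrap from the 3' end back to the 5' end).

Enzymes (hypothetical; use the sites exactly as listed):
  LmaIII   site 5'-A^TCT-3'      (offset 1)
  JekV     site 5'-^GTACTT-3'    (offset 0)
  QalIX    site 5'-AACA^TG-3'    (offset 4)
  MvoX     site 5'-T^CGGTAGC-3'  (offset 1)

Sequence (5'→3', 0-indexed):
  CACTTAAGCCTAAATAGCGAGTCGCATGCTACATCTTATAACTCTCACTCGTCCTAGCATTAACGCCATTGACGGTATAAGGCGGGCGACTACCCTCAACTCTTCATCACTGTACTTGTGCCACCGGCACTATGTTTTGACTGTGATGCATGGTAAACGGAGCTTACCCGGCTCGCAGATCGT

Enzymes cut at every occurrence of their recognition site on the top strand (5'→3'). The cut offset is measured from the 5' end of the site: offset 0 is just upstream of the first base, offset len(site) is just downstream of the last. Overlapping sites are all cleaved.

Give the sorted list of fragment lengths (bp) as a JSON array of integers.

Scan for sites:
  LmaIII ATCT/1: at [32] ⇒ [33]
  JekV GTACTT/0: at [111] ⇒ [111]
  QalIX (AACATG, off=4): no sites
  MvoX (TCGGTAGC, off=1): no sites

All cut coordinates (distinct, sorted): [33, 111]

Fragments:
  33→111: 78 bp
  111→33 (wrap): 183-111+33 = 105 bp

[78,105]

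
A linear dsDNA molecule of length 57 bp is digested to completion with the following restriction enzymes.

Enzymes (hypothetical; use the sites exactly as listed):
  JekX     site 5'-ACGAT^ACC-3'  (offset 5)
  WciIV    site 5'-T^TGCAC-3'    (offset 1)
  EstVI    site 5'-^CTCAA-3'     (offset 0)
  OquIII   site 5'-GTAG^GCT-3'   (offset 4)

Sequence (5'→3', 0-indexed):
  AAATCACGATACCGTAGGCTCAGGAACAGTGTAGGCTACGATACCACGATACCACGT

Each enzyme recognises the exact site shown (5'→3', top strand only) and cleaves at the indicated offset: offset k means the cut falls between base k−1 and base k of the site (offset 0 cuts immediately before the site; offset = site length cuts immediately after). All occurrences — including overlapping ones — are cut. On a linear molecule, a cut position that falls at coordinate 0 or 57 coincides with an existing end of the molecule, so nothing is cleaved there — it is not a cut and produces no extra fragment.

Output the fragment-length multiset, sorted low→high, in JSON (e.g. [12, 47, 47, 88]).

[7,7,8,8,10,17]

Scan for sites:
  JekX ACGATACC/5: at [5, 37, 45] ⇒ [10, 42, 50]
  WciIV (TTGCAC, off=1): no sites
  EstVI (CTCAA, off=0): no sites
  OquIII GTAGGCT/4: at [13, 30] ⇒ [17, 34]

All cut coordinates (distinct, sorted): [10, 17, 34, 42, 50]

Fragment lengths:
  [0,10): 10 bp
  [10,17): 7 bp
  [17,34): 17 bp
  [34,42): 8 bp
  [42,50): 8 bp
  [50,57): 7 bp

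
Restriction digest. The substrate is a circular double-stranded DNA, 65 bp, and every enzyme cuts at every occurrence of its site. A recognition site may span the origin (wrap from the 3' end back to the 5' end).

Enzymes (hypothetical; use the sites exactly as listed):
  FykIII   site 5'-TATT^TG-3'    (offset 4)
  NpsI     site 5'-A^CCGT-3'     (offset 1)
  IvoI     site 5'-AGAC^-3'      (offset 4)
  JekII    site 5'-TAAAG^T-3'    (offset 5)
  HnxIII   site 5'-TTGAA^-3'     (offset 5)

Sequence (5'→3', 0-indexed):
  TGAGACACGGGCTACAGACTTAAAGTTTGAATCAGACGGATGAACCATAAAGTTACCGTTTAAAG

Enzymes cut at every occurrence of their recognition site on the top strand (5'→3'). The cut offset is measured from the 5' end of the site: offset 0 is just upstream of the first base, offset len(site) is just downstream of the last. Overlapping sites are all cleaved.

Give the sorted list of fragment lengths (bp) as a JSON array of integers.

[3,6,6,6,6,10,13,15]

Site scan:
  FykIII (TATTTG, off=4): no sites
  NpsI (ACCGT, off=1): starts [54] → cuts [55]
  IvoI (AGAC, off=4): starts [2, 15, 33] → cuts [6, 19, 37]
  JekII (TAAAGT, off=5): starts [20, 47, 60] → cuts [0, 25, 52]
  HnxIII (TTGAA, off=5): starts [26] → cuts [31]

Pooled cuts: [0, 6, 19, 25, 31, 37, 52, 55]

Fragments:
  0→6: 6 bp
  6→19: 13 bp
  19→25: 6 bp
  25→31: 6 bp
  31→37: 6 bp
  37→52: 15 bp
  52→55: 3 bp
  55→0 (wrap): 65-55+0 = 10 bp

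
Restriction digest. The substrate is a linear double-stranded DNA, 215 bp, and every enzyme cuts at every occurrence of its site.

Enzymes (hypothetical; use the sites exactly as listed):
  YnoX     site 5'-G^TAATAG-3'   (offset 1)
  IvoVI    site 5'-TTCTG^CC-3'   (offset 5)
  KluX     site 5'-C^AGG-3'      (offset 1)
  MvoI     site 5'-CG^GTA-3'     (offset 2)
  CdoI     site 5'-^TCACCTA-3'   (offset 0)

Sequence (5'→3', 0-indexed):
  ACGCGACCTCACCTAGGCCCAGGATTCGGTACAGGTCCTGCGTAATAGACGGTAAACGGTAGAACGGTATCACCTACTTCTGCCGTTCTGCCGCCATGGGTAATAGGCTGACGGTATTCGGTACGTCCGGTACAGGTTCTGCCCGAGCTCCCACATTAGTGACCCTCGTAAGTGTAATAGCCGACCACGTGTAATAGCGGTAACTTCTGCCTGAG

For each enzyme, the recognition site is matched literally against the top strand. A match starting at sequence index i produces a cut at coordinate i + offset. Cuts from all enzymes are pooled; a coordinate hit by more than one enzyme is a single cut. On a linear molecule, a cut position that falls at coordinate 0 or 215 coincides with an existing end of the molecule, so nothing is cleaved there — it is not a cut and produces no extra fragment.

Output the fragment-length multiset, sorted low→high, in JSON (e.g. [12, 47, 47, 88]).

Site scan:
  YnoX (GTAATAG, off=1): starts [41, 99, 173, 190] → cuts [42, 100, 174, 191]
  IvoVI (TTCTGCC, off=5): starts [77, 85, 136, 204] → cuts [82, 90, 141, 209]
  KluX (CAGG, off=1): starts [19, 31, 132] → cuts [20, 32, 133]
  MvoI (CGGTA, off=2): starts [26, 49, 56, 64, 111, 118, 127, 197] → cuts [28, 51, 58, 66, 113, 120, 129, 199]
  CdoI (TCACCTA, off=0): starts [8, 69] → cuts [8, 69]

All cut coordinates (distinct, sorted): [8, 20, 28, 32, 42, 51, 58, 66, 69, 82, 90, 100, 113, 120, 129, 133, 141, 174, 191, 199, 209]

Fragments:
  [0,8): 8 bp
  [8,20): 12 bp
  [20,28): 8 bp
  [28,32): 4 bp
  [32,42): 10 bp
  [42,51): 9 bp
  [51,58): 7 bp
  [58,66): 8 bp
  [66,69): 3 bp
  [69,82): 13 bp
  [82,90): 8 bp
  [90,100): 10 bp
  [100,113): 13 bp
  [113,120): 7 bp
  [120,129): 9 bp
  [129,133): 4 bp
  [133,141): 8 bp
  [141,174): 33 bp
  [174,191): 17 bp
  [191,199): 8 bp
  [199,209): 10 bp
  [209,215): 6 bp

[3,4,4,6,7,7,8,8,8,8,8,8,9,9,10,10,10,12,13,13,17,33]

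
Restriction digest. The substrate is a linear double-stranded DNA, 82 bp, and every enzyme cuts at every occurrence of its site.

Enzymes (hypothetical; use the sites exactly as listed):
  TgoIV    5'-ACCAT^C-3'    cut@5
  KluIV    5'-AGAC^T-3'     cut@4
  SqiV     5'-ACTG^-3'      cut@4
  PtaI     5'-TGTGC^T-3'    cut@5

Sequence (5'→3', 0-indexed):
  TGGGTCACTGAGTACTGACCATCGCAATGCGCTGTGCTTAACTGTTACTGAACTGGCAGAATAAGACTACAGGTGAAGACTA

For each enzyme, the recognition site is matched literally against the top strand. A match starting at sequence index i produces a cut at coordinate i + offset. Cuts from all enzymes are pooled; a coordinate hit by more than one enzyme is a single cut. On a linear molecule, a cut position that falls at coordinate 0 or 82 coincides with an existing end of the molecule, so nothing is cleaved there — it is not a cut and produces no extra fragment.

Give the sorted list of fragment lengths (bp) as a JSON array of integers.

Site scan:
  TgoIV ACCATC/5: at [17] ⇒ [22]
  KluIV AGACT/4: at [63, 76] ⇒ [67, 80]
  SqiV ACTG/4: at [6, 13, 40, 46, 51] ⇒ [10, 17, 44, 50, 55]
  PtaI TGTGCT/5: at [32] ⇒ [37]

All cut coordinates (distinct, sorted): [10, 17, 22, 37, 44, 50, 55, 67, 80]

Fragment lengths:
  [0,10): 10 bp
  [10,17): 7 bp
  [17,22): 5 bp
  [22,37): 15 bp
  [37,44): 7 bp
  [44,50): 6 bp
  [50,55): 5 bp
  [55,67): 12 bp
  [67,80): 13 bp
  [80,82): 2 bp

[2,5,5,6,7,7,10,12,13,15]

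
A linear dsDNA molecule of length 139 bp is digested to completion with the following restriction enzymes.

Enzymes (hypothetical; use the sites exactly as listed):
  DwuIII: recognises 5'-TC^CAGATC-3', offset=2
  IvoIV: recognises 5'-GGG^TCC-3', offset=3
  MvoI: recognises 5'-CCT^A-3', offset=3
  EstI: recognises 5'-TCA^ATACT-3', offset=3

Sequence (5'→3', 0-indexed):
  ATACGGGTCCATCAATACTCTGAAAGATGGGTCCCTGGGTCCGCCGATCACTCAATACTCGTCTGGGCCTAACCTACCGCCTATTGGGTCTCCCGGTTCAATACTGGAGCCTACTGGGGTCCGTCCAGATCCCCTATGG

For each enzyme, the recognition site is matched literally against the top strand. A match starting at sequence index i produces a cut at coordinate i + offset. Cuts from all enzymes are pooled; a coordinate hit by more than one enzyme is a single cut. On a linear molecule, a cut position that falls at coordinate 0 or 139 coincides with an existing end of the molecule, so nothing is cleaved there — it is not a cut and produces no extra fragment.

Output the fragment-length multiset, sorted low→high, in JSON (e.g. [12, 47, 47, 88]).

Per-enzyme occurrences:
  DwuIII (TCCAGATC, off=2): starts [123] → cuts [125]
  IvoIV (GGGTCC, off=3): starts [4, 28, 36, 116] → cuts [7, 31, 39, 119]
  MvoI (CCTA, off=3): starts [67, 72, 79, 109, 132] → cuts [70, 75, 82, 112, 135]
  EstI (TCAATACT, off=3): starts [11, 51, 97] → cuts [14, 54, 100]

All cut coordinates (distinct, sorted): [7, 14, 31, 39, 54, 70, 75, 82, 100, 112, 119, 125, 135]

Fragment lengths:
  [0,7): 7 bp
  [7,14): 7 bp
  [14,31): 17 bp
  [31,39): 8 bp
  [39,54): 15 bp
  [54,70): 16 bp
  [70,75): 5 bp
  [75,82): 7 bp
  [82,100): 18 bp
  [100,112): 12 bp
  [112,119): 7 bp
  [119,125): 6 bp
  [125,135): 10 bp
  [135,139): 4 bp

[4,5,6,7,7,7,7,8,10,12,15,16,17,18]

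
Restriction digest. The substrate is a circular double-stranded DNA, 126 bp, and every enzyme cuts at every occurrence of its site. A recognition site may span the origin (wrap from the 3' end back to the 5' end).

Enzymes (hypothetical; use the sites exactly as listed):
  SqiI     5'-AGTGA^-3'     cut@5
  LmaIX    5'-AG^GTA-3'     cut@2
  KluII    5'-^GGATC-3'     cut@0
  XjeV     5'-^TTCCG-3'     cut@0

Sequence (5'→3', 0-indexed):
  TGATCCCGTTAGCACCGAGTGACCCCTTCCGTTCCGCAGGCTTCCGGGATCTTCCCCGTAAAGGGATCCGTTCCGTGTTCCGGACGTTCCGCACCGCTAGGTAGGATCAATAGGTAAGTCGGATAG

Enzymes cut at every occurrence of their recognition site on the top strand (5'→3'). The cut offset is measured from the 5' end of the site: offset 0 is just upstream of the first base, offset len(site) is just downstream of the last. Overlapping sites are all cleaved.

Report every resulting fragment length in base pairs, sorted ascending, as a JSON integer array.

[3,4,5,5,7,7,9,10,10,14,16,17,19]

Per-enzyme occurrences:
  SqiI (AGTGA, off=5): starts [17, 124] → cuts [3, 22]
  LmaIX (AGGTA, off=2): starts [98, 111] → cuts [100, 113]
  KluII (GGATC, off=0): starts [46, 63, 103] → cuts [46, 63, 103]
  XjeV (TTCCG, off=0): starts [26, 31, 41, 70, 77, 86] → cuts [26, 31, 41, 70, 77, 86]

All cut coordinates (distinct, sorted): [3, 22, 26, 31, 41, 46, 63, 70, 77, 86, 100, 103, 113]

Fragments:
  3→22: 19 bp
  22→26: 4 bp
  26→31: 5 bp
  31→41: 10 bp
  41→46: 5 bp
  46→63: 17 bp
  63→70: 7 bp
  70→77: 7 bp
  77→86: 9 bp
  86→100: 14 bp
  100→103: 3 bp
  103→113: 10 bp
  113→3 (wrap): 126-113+3 = 16 bp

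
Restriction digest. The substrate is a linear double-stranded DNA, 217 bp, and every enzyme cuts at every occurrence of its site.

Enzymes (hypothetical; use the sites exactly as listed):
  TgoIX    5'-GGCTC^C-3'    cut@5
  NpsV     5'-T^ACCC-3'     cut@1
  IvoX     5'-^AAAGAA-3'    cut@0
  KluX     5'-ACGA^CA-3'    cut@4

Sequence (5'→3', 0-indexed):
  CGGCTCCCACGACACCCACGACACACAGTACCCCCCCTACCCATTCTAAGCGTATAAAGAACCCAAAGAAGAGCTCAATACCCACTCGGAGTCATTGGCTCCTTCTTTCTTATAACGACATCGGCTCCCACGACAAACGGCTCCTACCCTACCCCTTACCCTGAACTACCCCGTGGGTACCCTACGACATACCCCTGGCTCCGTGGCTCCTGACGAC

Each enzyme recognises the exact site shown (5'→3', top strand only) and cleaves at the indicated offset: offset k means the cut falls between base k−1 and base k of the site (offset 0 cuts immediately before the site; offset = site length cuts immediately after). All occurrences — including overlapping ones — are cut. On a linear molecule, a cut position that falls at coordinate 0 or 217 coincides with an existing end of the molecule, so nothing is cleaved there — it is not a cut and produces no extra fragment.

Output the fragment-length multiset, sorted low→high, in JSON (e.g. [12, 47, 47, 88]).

[2,3,5,6,6,6,7,8,8,8,9,9,9,9,9,10,10,11,11,15,17,17,22]

Scan for sites:
  TgoIX GGCTCC/5: at [1, 96, 122, 138, 196, 204] ⇒ [6, 101, 127, 143, 201, 209]
  NpsV TACCC/1: at [28, 37, 78, 144, 149, 156, 166, 177, 189] ⇒ [29, 38, 79, 145, 150, 157, 167, 178, 190]
  IvoX AAAGAA/0: at [55, 64] ⇒ [55, 64]
  KluX ACGACA/4: at [8, 17, 114, 129, 183] ⇒ [12, 21, 118, 133, 187]

All cut coordinates (distinct, sorted): [6, 12, 21, 29, 38, 55, 64, 79, 101, 118, 127, 133, 143, 145, 150, 157, 167, 178, 187, 190, 201, 209]

Fragment lengths:
  [0,6): 6 bp
  [6,12): 6 bp
  [12,21): 9 bp
  [21,29): 8 bp
  [29,38): 9 bp
  [38,55): 17 bp
  [55,64): 9 bp
  [64,79): 15 bp
  [79,101): 22 bp
  [101,118): 17 bp
  [118,127): 9 bp
  [127,133): 6 bp
  [133,143): 10 bp
  [143,145): 2 bp
  [145,150): 5 bp
  [150,157): 7 bp
  [157,167): 10 bp
  [167,178): 11 bp
  [178,187): 9 bp
  [187,190): 3 bp
  [190,201): 11 bp
  [201,209): 8 bp
  [209,217): 8 bp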